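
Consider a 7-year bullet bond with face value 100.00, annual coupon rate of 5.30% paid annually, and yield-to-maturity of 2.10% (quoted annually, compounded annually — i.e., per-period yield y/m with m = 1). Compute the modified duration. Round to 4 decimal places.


Coupon per period c = face * coupon_rate / m = 5.300000
Periods per year m = 1; per-period yield y/m = 0.021000
Number of cashflows N = 7
Cashflows (t years, CF_t, discount factor 1/(1+y/m)^(m*t), PV):
  t = 1.0000: CF_t = 5.300000, DF = 0.979432, PV = 5.190989
  t = 2.0000: CF_t = 5.300000, DF = 0.959287, PV = 5.084221
  t = 3.0000: CF_t = 5.300000, DF = 0.939556, PV = 4.979648
  t = 4.0000: CF_t = 5.300000, DF = 0.920231, PV = 4.877226
  t = 5.0000: CF_t = 5.300000, DF = 0.901304, PV = 4.776911
  t = 6.0000: CF_t = 5.300000, DF = 0.882766, PV = 4.678659
  t = 7.0000: CF_t = 105.300000, DF = 0.864609, PV = 91.043339
Price P = sum_t PV_t = 120.630993
First compute Macaulay numerator sum_t t * PV_t:
  t * PV_t at t = 1.0000: 5.190989
  t * PV_t at t = 2.0000: 10.168441
  t * PV_t at t = 3.0000: 14.938944
  t * PV_t at t = 4.0000: 19.508905
  t * PV_t at t = 5.0000: 23.884556
  t * PV_t at t = 6.0000: 28.071956
  t * PV_t at t = 7.0000: 637.303372
Macaulay duration D = 739.067163 / 120.630993 = 6.126677
Modified duration = D / (1 + y/m) = 6.126677 / (1 + 0.021000) = 6.000663

Answer: Modified duration = 6.0007


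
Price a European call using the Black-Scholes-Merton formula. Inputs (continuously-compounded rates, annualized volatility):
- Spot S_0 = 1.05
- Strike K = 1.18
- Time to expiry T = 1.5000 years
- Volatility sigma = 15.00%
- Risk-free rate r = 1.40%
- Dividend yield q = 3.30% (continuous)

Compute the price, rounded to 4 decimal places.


Answer: Price = 0.0241

Derivation:
d1 = (ln(S/K) + (r - q + 0.5*sigma^2) * T) / (sigma * sqrt(T)) = -0.69864496
d2 = d1 - sigma * sqrt(T) = -0.88235669
exp(-rT) = 0.97921896; exp(-qT) = 0.95170516
C = S_0 * exp(-qT) * N(d1) - K * exp(-rT) * N(d2)
N(d1) = 0.24238697; N(d2) = 0.18879197
C = 1.0500 * 0.95170516 * 0.24238697 - 1.1800 * 0.97921896 * 0.18879197 = 0.0241


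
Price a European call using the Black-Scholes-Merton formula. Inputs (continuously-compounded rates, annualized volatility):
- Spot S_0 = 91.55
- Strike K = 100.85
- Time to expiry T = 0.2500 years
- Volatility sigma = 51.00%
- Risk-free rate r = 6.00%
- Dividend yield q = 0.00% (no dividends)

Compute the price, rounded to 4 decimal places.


d1 = (ln(S/K) + (r - q + 0.5*sigma^2) * T) / (sigma * sqrt(T)) = -0.19308429
d2 = d1 - sigma * sqrt(T) = -0.44808429
exp(-rT) = 0.98511194; exp(-qT) = 1.00000000
C = S_0 * exp(-qT) * N(d1) - K * exp(-rT) * N(d2)
N(d1) = 0.42344648; N(d2) = 0.32704618
C = 91.5500 * 1.00000000 * 0.42344648 - 100.8500 * 0.98511194 * 0.32704618 = 6.2750

Answer: Price = 6.2750


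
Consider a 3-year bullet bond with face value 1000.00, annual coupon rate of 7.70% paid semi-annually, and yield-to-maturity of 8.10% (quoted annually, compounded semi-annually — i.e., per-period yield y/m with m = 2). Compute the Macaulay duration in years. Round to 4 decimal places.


Answer: Macaulay duration = 2.7337 years

Derivation:
Coupon per period c = face * coupon_rate / m = 38.500000
Periods per year m = 2; per-period yield y/m = 0.040500
Number of cashflows N = 6
Cashflows (t years, CF_t, discount factor 1/(1+y/m)^(m*t), PV):
  t = 0.5000: CF_t = 38.500000, DF = 0.961076, PV = 37.001442
  t = 1.0000: CF_t = 38.500000, DF = 0.923668, PV = 35.561213
  t = 1.5000: CF_t = 38.500000, DF = 0.887715, PV = 34.177042
  t = 2.0000: CF_t = 38.500000, DF = 0.853162, PV = 32.846749
  t = 2.5000: CF_t = 38.500000, DF = 0.819954, PV = 31.568235
  t = 3.0000: CF_t = 1038.500000, DF = 0.788039, PV = 818.378090
Price P = sum_t PV_t = 989.532771
Macaulay numerator sum_t t * PV_t:
  t * PV_t at t = 0.5000: 18.500721
  t * PV_t at t = 1.0000: 35.561213
  t * PV_t at t = 1.5000: 51.265563
  t * PV_t at t = 2.0000: 65.693498
  t * PV_t at t = 2.5000: 78.920589
  t * PV_t at t = 3.0000: 2455.134269
Macaulay duration D = (sum_t t * PV_t) / P = 2705.075852 / 989.532771 = 2.733690


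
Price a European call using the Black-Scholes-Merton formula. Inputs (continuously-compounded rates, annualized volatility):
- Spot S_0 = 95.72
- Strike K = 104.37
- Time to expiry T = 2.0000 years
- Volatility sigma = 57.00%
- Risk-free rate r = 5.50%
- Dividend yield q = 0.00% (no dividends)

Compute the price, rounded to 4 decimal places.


d1 = (ln(S/K) + (r - q + 0.5*sigma^2) * T) / (sigma * sqrt(T)) = 0.43218489
d2 = d1 - sigma * sqrt(T) = -0.37391684
exp(-rT) = 0.89583414; exp(-qT) = 1.00000000
C = S_0 * exp(-qT) * N(d1) - K * exp(-rT) * N(d2)
N(d1) = 0.66719648; N(d2) = 0.35423309
C = 95.7200 * 1.00000000 * 0.66719648 - 104.3700 * 0.89583414 * 0.35423309 = 30.7439

Answer: Price = 30.7439


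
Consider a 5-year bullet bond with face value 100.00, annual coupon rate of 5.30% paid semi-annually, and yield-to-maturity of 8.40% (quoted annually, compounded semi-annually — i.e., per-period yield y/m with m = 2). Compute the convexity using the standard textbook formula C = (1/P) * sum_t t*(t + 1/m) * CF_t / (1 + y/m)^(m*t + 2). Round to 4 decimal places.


Answer: Convexity = 21.4091

Derivation:
Coupon per period c = face * coupon_rate / m = 2.650000
Periods per year m = 2; per-period yield y/m = 0.042000
Number of cashflows N = 10
Cashflows (t years, CF_t, discount factor 1/(1+y/m)^(m*t), PV):
  t = 0.5000: CF_t = 2.650000, DF = 0.959693, PV = 2.543186
  t = 1.0000: CF_t = 2.650000, DF = 0.921010, PV = 2.440678
  t = 1.5000: CF_t = 2.650000, DF = 0.883887, PV = 2.342301
  t = 2.0000: CF_t = 2.650000, DF = 0.848260, PV = 2.247890
  t = 2.5000: CF_t = 2.650000, DF = 0.814069, PV = 2.157284
  t = 3.0000: CF_t = 2.650000, DF = 0.781257, PV = 2.070330
  t = 3.5000: CF_t = 2.650000, DF = 0.749766, PV = 1.986881
  t = 4.0000: CF_t = 2.650000, DF = 0.719545, PV = 1.906796
  t = 4.5000: CF_t = 2.650000, DF = 0.690543, PV = 1.829938
  t = 5.0000: CF_t = 102.650000, DF = 0.662709, PV = 68.027070
Price P = sum_t PV_t = 87.552353
Convexity numerator sum_t t*(t + 1/m) * CF_t / (1+y/m)^(m*t + 2):
  t = 0.5000: term = 1.171151
  t = 1.0000: term = 3.371835
  t = 1.5000: term = 6.471851
  t = 2.0000: term = 10.351650
  t = 2.5000: term = 14.901607
  t = 3.0000: term = 20.021353
  t = 3.5000: term = 25.619134
  t = 4.0000: term = 31.611215
  t = 4.5000: term = 37.921323
  t = 5.0000: term = 1722.975175
Convexity = (1/P) * sum = 1874.416292 / 87.552353 = 21.409091


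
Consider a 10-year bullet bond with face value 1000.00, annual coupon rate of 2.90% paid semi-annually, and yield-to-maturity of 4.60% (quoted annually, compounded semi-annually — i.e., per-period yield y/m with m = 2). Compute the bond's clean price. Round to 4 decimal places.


Answer: Price = 864.9540

Derivation:
Coupon per period c = face * coupon_rate / m = 14.500000
Periods per year m = 2; per-period yield y/m = 0.023000
Number of cashflows N = 20
Cashflows (t years, CF_t, discount factor 1/(1+y/m)^(m*t), PV):
  t = 0.5000: CF_t = 14.500000, DF = 0.977517, PV = 14.173998
  t = 1.0000: CF_t = 14.500000, DF = 0.955540, PV = 13.855326
  t = 1.5000: CF_t = 14.500000, DF = 0.934056, PV = 13.543818
  t = 2.0000: CF_t = 14.500000, DF = 0.913056, PV = 13.239314
  t = 2.5000: CF_t = 14.500000, DF = 0.892528, PV = 12.941655
  t = 3.0000: CF_t = 14.500000, DF = 0.872461, PV = 12.650690
  t = 3.5000: CF_t = 14.500000, DF = 0.852846, PV = 12.366265
  t = 4.0000: CF_t = 14.500000, DF = 0.833671, PV = 12.088236
  t = 4.5000: CF_t = 14.500000, DF = 0.814928, PV = 11.816458
  t = 5.0000: CF_t = 14.500000, DF = 0.796606, PV = 11.550789
  t = 5.5000: CF_t = 14.500000, DF = 0.778696, PV = 11.291094
  t = 6.0000: CF_t = 14.500000, DF = 0.761189, PV = 11.037238
  t = 6.5000: CF_t = 14.500000, DF = 0.744075, PV = 10.789089
  t = 7.0000: CF_t = 14.500000, DF = 0.727346, PV = 10.546519
  t = 7.5000: CF_t = 14.500000, DF = 0.710993, PV = 10.309403
  t = 8.0000: CF_t = 14.500000, DF = 0.695008, PV = 10.077617
  t = 8.5000: CF_t = 14.500000, DF = 0.679382, PV = 9.851043
  t = 9.0000: CF_t = 14.500000, DF = 0.664108, PV = 9.629563
  t = 9.5000: CF_t = 14.500000, DF = 0.649177, PV = 9.413063
  t = 10.0000: CF_t = 1014.500000, DF = 0.634581, PV = 643.782811
Price P = sum_t PV_t = 864.953989


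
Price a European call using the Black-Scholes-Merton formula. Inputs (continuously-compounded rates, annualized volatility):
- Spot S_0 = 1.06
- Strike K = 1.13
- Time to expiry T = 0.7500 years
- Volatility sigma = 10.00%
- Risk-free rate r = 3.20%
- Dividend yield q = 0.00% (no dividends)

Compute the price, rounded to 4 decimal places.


d1 = (ln(S/K) + (r - q + 0.5*sigma^2) * T) / (sigma * sqrt(T)) = -0.41798687
d2 = d1 - sigma * sqrt(T) = -0.50458941
exp(-rT) = 0.97628571; exp(-qT) = 1.00000000
C = S_0 * exp(-qT) * N(d1) - K * exp(-rT) * N(d2)
N(d1) = 0.33797836; N(d2) = 0.30692363
C = 1.0600 * 1.00000000 * 0.33797836 - 1.1300 * 0.97628571 * 0.30692363 = 0.0197

Answer: Price = 0.0197


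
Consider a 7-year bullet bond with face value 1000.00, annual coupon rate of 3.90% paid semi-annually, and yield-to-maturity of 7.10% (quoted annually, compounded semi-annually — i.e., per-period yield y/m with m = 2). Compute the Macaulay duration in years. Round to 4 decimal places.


Answer: Macaulay duration = 6.0922 years

Derivation:
Coupon per period c = face * coupon_rate / m = 19.500000
Periods per year m = 2; per-period yield y/m = 0.035500
Number of cashflows N = 14
Cashflows (t years, CF_t, discount factor 1/(1+y/m)^(m*t), PV):
  t = 0.5000: CF_t = 19.500000, DF = 0.965717, PV = 18.831482
  t = 1.0000: CF_t = 19.500000, DF = 0.932609, PV = 18.185884
  t = 1.5000: CF_t = 19.500000, DF = 0.900637, PV = 17.562418
  t = 2.0000: CF_t = 19.500000, DF = 0.869760, PV = 16.960326
  t = 2.5000: CF_t = 19.500000, DF = 0.839942, PV = 16.378876
  t = 3.0000: CF_t = 19.500000, DF = 0.811147, PV = 15.817360
  t = 3.5000: CF_t = 19.500000, DF = 0.783338, PV = 15.275094
  t = 4.0000: CF_t = 19.500000, DF = 0.756483, PV = 14.751419
  t = 4.5000: CF_t = 19.500000, DF = 0.730549, PV = 14.245696
  t = 5.0000: CF_t = 19.500000, DF = 0.705503, PV = 13.757312
  t = 5.5000: CF_t = 19.500000, DF = 0.681316, PV = 13.285670
  t = 6.0000: CF_t = 19.500000, DF = 0.657959, PV = 12.830198
  t = 6.5000: CF_t = 19.500000, DF = 0.635402, PV = 12.390341
  t = 7.0000: CF_t = 1019.500000, DF = 0.613619, PV = 625.584219
Price P = sum_t PV_t = 825.856295
Macaulay numerator sum_t t * PV_t:
  t * PV_t at t = 0.5000: 9.415741
  t * PV_t at t = 1.0000: 18.185884
  t * PV_t at t = 1.5000: 26.343627
  t * PV_t at t = 2.0000: 33.920652
  t * PV_t at t = 2.5000: 40.947190
  t * PV_t at t = 3.0000: 47.452079
  t * PV_t at t = 3.5000: 53.462829
  t * PV_t at t = 4.0000: 59.005674
  t * PV_t at t = 4.5000: 64.105633
  t * PV_t at t = 5.0000: 68.786559
  t * PV_t at t = 5.5000: 73.071188
  t * PV_t at t = 6.0000: 76.981190
  t * PV_t at t = 6.5000: 80.537218
  t * PV_t at t = 7.0000: 4379.089535
Macaulay duration D = (sum_t t * PV_t) / P = 5031.305000 / 825.856295 = 6.092228


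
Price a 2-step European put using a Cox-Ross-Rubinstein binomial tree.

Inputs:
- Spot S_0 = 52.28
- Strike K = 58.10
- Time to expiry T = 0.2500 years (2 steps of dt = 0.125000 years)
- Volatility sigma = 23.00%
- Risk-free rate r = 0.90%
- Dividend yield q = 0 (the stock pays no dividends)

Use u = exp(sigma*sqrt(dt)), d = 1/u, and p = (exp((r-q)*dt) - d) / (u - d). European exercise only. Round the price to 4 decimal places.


Answer: Price = V(0,0) = 6.4957

Derivation:
dt = T/N = 0.125000
u = exp(sigma*sqrt(dt)) = 1.084715; d = 1/u = 0.921901
p = (exp((r-q)*dt) - d) / (u - d) = 0.486595
Discount per step: exp(-r*dt) = 0.998876
Stock lattice S(k, i) with i counting down-moves:
  k=0: S(0,0) = 52.2800
  k=1: S(1,0) = 56.7089; S(1,1) = 48.1970
  k=2: S(2,0) = 61.5130; S(2,1) = 52.2800; S(2,2) = 44.4329
Terminal payoffs V(N, i) = max(K - S_T, 0):
  V(2,0) = 0.000000; V(2,1) = 5.820000; V(2,2) = 13.667138
Backward induction: V(k, i) = exp(-r*dt) * [p * V(k+1, i) + (1-p) * V(k+1, i+1)].
  V(1,0) = exp(-r*dt) * [p*0.000000 + (1-p)*5.820000] = 2.984655
  V(1,1) = exp(-r*dt) * [p*5.820000 + (1-p)*13.667138] = 9.837682
  V(0,0) = exp(-r*dt) * [p*2.984655 + (1-p)*9.837682] = 6.495718


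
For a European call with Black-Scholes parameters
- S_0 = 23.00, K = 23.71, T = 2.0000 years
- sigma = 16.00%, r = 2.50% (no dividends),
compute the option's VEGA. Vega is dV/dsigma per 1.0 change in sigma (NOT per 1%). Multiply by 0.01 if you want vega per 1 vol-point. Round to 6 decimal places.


d1 = 0.1997458033; d2 = -0.0265283667
phi(d1) = 0.3910625622; exp(-qT) = 1.0000000000; exp(-rT) = 0.9512294245
Vega = S * exp(-qT) * phi(d1) * sqrt(T) = 23.0000 * 1.0000000000 * 0.3910625622 * 1.4142135624 = 12.720058

Answer: Vega = 12.720058


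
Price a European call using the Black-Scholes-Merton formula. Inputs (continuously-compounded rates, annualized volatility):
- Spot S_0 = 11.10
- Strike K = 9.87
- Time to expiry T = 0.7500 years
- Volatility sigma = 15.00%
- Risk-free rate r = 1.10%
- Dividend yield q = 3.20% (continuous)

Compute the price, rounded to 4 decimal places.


Answer: Price = 1.2134

Derivation:
d1 = (ln(S/K) + (r - q + 0.5*sigma^2) * T) / (sigma * sqrt(T)) = 0.84780234
d2 = d1 - sigma * sqrt(T) = 0.71789853
exp(-rT) = 0.99178394; exp(-qT) = 0.97628571
C = S_0 * exp(-qT) * N(d1) - K * exp(-rT) * N(d2)
N(d1) = 0.80172597; N(d2) = 0.76359007
C = 11.1000 * 0.97628571 * 0.80172597 - 9.8700 * 0.99178394 * 0.76359007 = 1.2134


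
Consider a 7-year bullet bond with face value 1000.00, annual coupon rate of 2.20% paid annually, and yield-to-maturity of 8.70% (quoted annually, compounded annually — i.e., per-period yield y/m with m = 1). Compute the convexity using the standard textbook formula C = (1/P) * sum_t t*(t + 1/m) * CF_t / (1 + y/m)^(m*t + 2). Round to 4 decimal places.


Coupon per period c = face * coupon_rate / m = 22.000000
Periods per year m = 1; per-period yield y/m = 0.087000
Number of cashflows N = 7
Cashflows (t years, CF_t, discount factor 1/(1+y/m)^(m*t), PV):
  t = 1.0000: CF_t = 22.000000, DF = 0.919963, PV = 20.239190
  t = 2.0000: CF_t = 22.000000, DF = 0.846332, PV = 18.619310
  t = 3.0000: CF_t = 22.000000, DF = 0.778595, PV = 17.129080
  t = 4.0000: CF_t = 22.000000, DF = 0.716278, PV = 15.758124
  t = 5.0000: CF_t = 22.000000, DF = 0.658950, PV = 14.496894
  t = 6.0000: CF_t = 22.000000, DF = 0.606209, PV = 13.336609
  t = 7.0000: CF_t = 1022.000000, DF = 0.557690, PV = 569.959619
Price P = sum_t PV_t = 669.538826
Convexity numerator sum_t t*(t + 1/m) * CF_t / (1+y/m)^(m*t + 2):
  t = 1.0000: term = 34.258161
  t = 2.0000: term = 94.548742
  t = 3.0000: term = 173.962727
  t = 4.0000: term = 266.732178
  t = 5.0000: term = 368.075683
  t = 6.0000: term = 474.062518
  t = 7.0000: term = 27013.012903
Convexity = (1/P) * sum = 28424.652912 / 669.538826 = 42.454077

Answer: Convexity = 42.4541


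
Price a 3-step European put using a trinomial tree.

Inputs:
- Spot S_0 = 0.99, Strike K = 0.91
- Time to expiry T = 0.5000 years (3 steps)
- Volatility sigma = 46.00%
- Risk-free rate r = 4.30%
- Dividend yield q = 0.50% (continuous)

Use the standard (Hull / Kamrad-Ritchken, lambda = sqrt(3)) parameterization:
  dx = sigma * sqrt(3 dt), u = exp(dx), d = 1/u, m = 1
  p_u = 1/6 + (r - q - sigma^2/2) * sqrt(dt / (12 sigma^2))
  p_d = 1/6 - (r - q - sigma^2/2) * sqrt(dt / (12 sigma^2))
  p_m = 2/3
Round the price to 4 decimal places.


dt = T/N = 0.166667; dx = sigma*sqrt(3*dt) = 0.325269
u = exp(dx) = 1.384403; d = 1/u = 0.722333
p_u = 0.149296, p_m = 0.666667, p_d = 0.184037
Discount per step: exp(-r*dt) = 0.992859
Stock lattice S(k, j) with j the centered position index:
  k=0: S(0,+0) = 0.9900
  k=1: S(1,-1) = 0.7151; S(1,+0) = 0.9900; S(1,+1) = 1.3706
  k=2: S(2,-2) = 0.5165; S(2,-1) = 0.7151; S(2,+0) = 0.9900; S(2,+1) = 1.3706; S(2,+2) = 1.8974
  k=3: S(3,-3) = 0.3731; S(3,-2) = 0.5165; S(3,-1) = 0.7151; S(3,+0) = 0.9900; S(3,+1) = 1.3706; S(3,+2) = 1.8974; S(3,+3) = 2.6268
Terminal payoffs V(N, j) = max(K - S_T, 0):
  V(3,-3) = 0.536881; V(3,-2) = 0.393453; V(3,-1) = 0.194890; V(3,+0) = 0.000000; V(3,+1) = 0.000000; V(3,+2) = 0.000000; V(3,+3) = 0.000000
Backward induction: V(k, j) = exp(-r*dt) * [p_u * V(k+1, j+1) + p_m * V(k+1, j) + p_d * V(k+1, j-1)]
  V(2,-2) = exp(-r*dt) * [p_u*0.194890 + p_m*0.393453 + p_d*0.536881] = 0.387418
  V(2,-1) = exp(-r*dt) * [p_u*0.000000 + p_m*0.194890 + p_d*0.393453] = 0.200892
  V(2,+0) = exp(-r*dt) * [p_u*0.000000 + p_m*0.000000 + p_d*0.194890] = 0.035611
  V(2,+1) = exp(-r*dt) * [p_u*0.000000 + p_m*0.000000 + p_d*0.000000] = 0.000000
  V(2,+2) = exp(-r*dt) * [p_u*0.000000 + p_m*0.000000 + p_d*0.000000] = 0.000000
  V(1,-1) = exp(-r*dt) * [p_u*0.035611 + p_m*0.200892 + p_d*0.387418] = 0.209040
  V(1,+0) = exp(-r*dt) * [p_u*0.000000 + p_m*0.035611 + p_d*0.200892] = 0.060279
  V(1,+1) = exp(-r*dt) * [p_u*0.000000 + p_m*0.000000 + p_d*0.035611] = 0.006507
  V(0,+0) = exp(-r*dt) * [p_u*0.006507 + p_m*0.060279 + p_d*0.209040] = 0.079060

Answer: Price = V(0,0) = 0.0791


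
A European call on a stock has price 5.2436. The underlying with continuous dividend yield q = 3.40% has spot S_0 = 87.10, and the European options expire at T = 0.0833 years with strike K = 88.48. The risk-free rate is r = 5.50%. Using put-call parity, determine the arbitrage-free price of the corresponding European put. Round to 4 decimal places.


Put-call parity: C - P = S_0 * exp(-qT) - K * exp(-rT).
S_0 * exp(-qT) = 87.1000 * 0.99717181 = 86.85366438
K * exp(-rT) = 88.4800 * 0.99542898 = 88.07555607
P = C - S*exp(-qT) + K*exp(-rT)
P = 5.2436 - 86.85366438 + 88.07555607 = 6.4655

Answer: Put price = 6.4655


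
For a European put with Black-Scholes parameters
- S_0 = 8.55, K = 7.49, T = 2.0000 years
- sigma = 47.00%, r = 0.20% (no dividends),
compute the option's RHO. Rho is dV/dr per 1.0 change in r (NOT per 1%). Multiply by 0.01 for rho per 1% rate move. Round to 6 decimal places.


Answer: Rho = -8.215108

Derivation:
d1 = 0.5374951619; d2 = -0.1271852124
phi(d1) = 0.3452836390; exp(-qT) = 1.0000000000; exp(-rT) = 0.9960079893
N(-d2) = 0.5506030954
Rho = -K*T*exp(-rT)*N(-d2) = -7.4900 * 2.0000 * 0.9960079893 * 0.5506030954 = -8.215108


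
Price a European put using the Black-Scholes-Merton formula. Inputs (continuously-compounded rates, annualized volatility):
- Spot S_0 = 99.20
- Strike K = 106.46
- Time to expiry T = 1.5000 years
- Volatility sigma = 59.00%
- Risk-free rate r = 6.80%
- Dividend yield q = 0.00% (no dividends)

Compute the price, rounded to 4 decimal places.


Answer: Price = 26.0477

Derivation:
d1 = (ln(S/K) + (r - q + 0.5*sigma^2) * T) / (sigma * sqrt(T)) = 0.40471063
d2 = d1 - sigma * sqrt(T) = -0.31788885
exp(-rT) = 0.90302955; exp(-qT) = 1.00000000
P = K * exp(-rT) * N(-d2) - S_0 * exp(-qT) * N(-d1)
N(-d1) = 0.34284511; N(-d2) = 0.62471537
P = 106.4600 * 0.90302955 * 0.62471537 - 99.2000 * 1.00000000 * 0.34284511 = 26.0477


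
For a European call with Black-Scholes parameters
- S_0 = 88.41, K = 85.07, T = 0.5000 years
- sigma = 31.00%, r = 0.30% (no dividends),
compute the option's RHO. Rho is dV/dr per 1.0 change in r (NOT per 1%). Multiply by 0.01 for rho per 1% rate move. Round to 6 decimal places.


Answer: Rho = 22.470158

Derivation:
d1 = 0.2921292527; d2 = 0.0729261506
phi(d1) = 0.3822775806; exp(-qT) = 1.0000000000; exp(-rT) = 0.9985011244
N(d2) = 0.5290675579
Rho = K*T*exp(-rT)*N(d2) = 85.0700 * 0.5000 * 0.9985011244 * 0.5290675579 = 22.470158


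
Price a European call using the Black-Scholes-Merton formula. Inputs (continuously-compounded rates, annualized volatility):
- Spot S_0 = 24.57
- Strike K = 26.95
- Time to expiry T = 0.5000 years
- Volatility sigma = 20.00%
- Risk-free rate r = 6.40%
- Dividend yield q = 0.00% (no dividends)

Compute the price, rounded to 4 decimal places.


d1 = (ln(S/K) + (r - q + 0.5*sigma^2) * T) / (sigma * sqrt(T)) = -0.35678565
d2 = d1 - sigma * sqrt(T) = -0.49820701
exp(-rT) = 0.96850658; exp(-qT) = 1.00000000
C = S_0 * exp(-qT) * N(d1) - K * exp(-rT) * N(d2)
N(d1) = 0.36062614; N(d2) = 0.30916907
C = 24.5700 * 1.00000000 * 0.36062614 - 26.9500 * 0.96850658 * 0.30916907 = 0.7909

Answer: Price = 0.7909


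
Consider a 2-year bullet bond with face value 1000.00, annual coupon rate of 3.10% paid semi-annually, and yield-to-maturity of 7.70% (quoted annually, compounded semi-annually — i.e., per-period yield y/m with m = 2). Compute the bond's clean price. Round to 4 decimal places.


Answer: Price = 916.2164

Derivation:
Coupon per period c = face * coupon_rate / m = 15.500000
Periods per year m = 2; per-period yield y/m = 0.038500
Number of cashflows N = 4
Cashflows (t years, CF_t, discount factor 1/(1+y/m)^(m*t), PV):
  t = 0.5000: CF_t = 15.500000, DF = 0.962927, PV = 14.925373
  t = 1.0000: CF_t = 15.500000, DF = 0.927229, PV = 14.372049
  t = 1.5000: CF_t = 15.500000, DF = 0.892854, PV = 13.839239
  t = 2.0000: CF_t = 1015.500000, DF = 0.859754, PV = 873.079768
Price P = sum_t PV_t = 916.216429


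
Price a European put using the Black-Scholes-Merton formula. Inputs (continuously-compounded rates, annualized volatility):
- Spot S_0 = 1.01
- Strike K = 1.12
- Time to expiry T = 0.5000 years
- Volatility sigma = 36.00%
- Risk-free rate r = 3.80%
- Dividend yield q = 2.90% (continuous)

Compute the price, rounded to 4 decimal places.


Answer: Price = 0.1656

Derivation:
d1 = (ln(S/K) + (r - q + 0.5*sigma^2) * T) / (sigma * sqrt(T)) = -0.26115164
d2 = d1 - sigma * sqrt(T) = -0.51571008
exp(-rT) = 0.98117936; exp(-qT) = 0.98560462
P = K * exp(-rT) * N(-d2) - S_0 * exp(-qT) * N(-d1)
N(-d1) = 0.60301222; N(-d2) = 0.69697154
P = 1.1200 * 0.98117936 * 0.69697154 - 1.0100 * 0.98560462 * 0.60301222 = 0.1656


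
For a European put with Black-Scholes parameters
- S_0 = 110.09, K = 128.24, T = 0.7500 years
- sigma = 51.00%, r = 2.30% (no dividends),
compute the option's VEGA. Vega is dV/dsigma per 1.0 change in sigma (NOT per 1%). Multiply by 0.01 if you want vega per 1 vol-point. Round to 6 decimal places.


Answer: Vega = 37.896278

Derivation:
d1 = -0.0856239775; d2 = -0.5272969334
phi(d1) = 0.3974825418; exp(-qT) = 1.0000000000; exp(-rT) = 0.9828979294
Vega = S * exp(-qT) * phi(d1) * sqrt(T) = 110.0900 * 1.0000000000 * 0.3974825418 * 0.8660254038 = 37.896278


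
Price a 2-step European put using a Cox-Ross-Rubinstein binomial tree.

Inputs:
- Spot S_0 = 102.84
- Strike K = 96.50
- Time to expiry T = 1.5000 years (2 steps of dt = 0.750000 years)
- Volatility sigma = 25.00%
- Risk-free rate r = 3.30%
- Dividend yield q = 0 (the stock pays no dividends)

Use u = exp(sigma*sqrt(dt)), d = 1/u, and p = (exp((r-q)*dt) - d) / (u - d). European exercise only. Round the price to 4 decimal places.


Answer: Price = V(0,0) = 6.9918

Derivation:
dt = T/N = 0.750000
u = exp(sigma*sqrt(dt)) = 1.241731; d = 1/u = 0.805327
p = (exp((r-q)*dt) - d) / (u - d) = 0.503505
Discount per step: exp(-r*dt) = 0.975554
Stock lattice S(k, i) with i counting down-moves:
  k=0: S(0,0) = 102.8400
  k=1: S(1,0) = 127.6996; S(1,1) = 82.8199
  k=2: S(2,0) = 158.5686; S(2,1) = 102.8400; S(2,2) = 66.6971
Terminal payoffs V(N, i) = max(K - S_T, 0):
  V(2,0) = 0.000000; V(2,1) = 0.000000; V(2,2) = 29.802886
Backward induction: V(k, i) = exp(-r*dt) * [p * V(k+1, i) + (1-p) * V(k+1, i+1)].
  V(1,0) = exp(-r*dt) * [p*0.000000 + (1-p)*0.000000] = 0.000000
  V(1,1) = exp(-r*dt) * [p*0.000000 + (1-p)*29.802886] = 14.435251
  V(0,0) = exp(-r*dt) * [p*0.000000 + (1-p)*14.435251] = 6.991822


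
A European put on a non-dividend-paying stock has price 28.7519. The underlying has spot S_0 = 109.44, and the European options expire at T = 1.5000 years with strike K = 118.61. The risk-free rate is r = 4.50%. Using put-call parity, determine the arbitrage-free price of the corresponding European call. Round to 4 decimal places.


Answer: Call price = 27.3238

Derivation:
Put-call parity: C - P = S_0 * exp(-qT) - K * exp(-rT).
S_0 * exp(-qT) = 109.4400 * 1.00000000 = 109.44000000
K * exp(-rT) = 118.6100 * 0.93472772 = 110.86805494
C = P + S*exp(-qT) - K*exp(-rT)
C = 28.7519 + 109.44000000 - 110.86805494 = 27.3238


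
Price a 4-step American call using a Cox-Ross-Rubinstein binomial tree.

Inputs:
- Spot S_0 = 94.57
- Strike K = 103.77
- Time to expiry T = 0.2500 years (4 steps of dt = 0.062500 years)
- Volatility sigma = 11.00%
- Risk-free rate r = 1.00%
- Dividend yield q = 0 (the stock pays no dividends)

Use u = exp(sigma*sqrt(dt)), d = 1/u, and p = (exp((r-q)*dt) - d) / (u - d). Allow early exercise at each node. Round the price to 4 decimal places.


dt = T/N = 0.062500
u = exp(sigma*sqrt(dt)) = 1.027882; d = 1/u = 0.972875
p = (exp((r-q)*dt) - d) / (u - d) = 0.504491
Discount per step: exp(-r*dt) = 0.999375
Stock lattice S(k, i) with i counting down-moves:
  k=0: S(0,0) = 94.5700
  k=1: S(1,0) = 97.2068; S(1,1) = 92.0048
  k=2: S(2,0) = 99.9170; S(2,1) = 94.5700; S(2,2) = 89.5091
  k=3: S(3,0) = 102.7029; S(3,1) = 97.2068; S(3,2) = 92.0048; S(3,3) = 87.0811
  k=4: S(4,0) = 105.5664; S(4,1) = 99.9170; S(4,2) = 94.5700; S(4,3) = 89.5091; S(4,4) = 84.7190
Terminal payoffs V(N, i) = max(S_T - K, 0):
  V(4,0) = 1.796417; V(4,1) = 0.000000; V(4,2) = 0.000000; V(4,3) = 0.000000; V(4,4) = 0.000000
Backward induction: V(k, i) = exp(-r*dt) * [p * V(k+1, i) + (1-p) * V(k+1, i+1)]; then take max(V_cont, immediate exercise) for American.
  V(3,0) = exp(-r*dt) * [p*1.796417 + (1-p)*0.000000] = 0.905710; exercise = 0.000000; V(3,0) = max -> 0.905710
  V(3,1) = exp(-r*dt) * [p*0.000000 + (1-p)*0.000000] = 0.000000; exercise = 0.000000; V(3,1) = max -> 0.000000
  V(3,2) = exp(-r*dt) * [p*0.000000 + (1-p)*0.000000] = 0.000000; exercise = 0.000000; V(3,2) = max -> 0.000000
  V(3,3) = exp(-r*dt) * [p*0.000000 + (1-p)*0.000000] = 0.000000; exercise = 0.000000; V(3,3) = max -> 0.000000
  V(2,0) = exp(-r*dt) * [p*0.905710 + (1-p)*0.000000] = 0.456637; exercise = 0.000000; V(2,0) = max -> 0.456637
  V(2,1) = exp(-r*dt) * [p*0.000000 + (1-p)*0.000000] = 0.000000; exercise = 0.000000; V(2,1) = max -> 0.000000
  V(2,2) = exp(-r*dt) * [p*0.000000 + (1-p)*0.000000] = 0.000000; exercise = 0.000000; V(2,2) = max -> 0.000000
  V(1,0) = exp(-r*dt) * [p*0.456637 + (1-p)*0.000000] = 0.230226; exercise = 0.000000; V(1,0) = max -> 0.230226
  V(1,1) = exp(-r*dt) * [p*0.000000 + (1-p)*0.000000] = 0.000000; exercise = 0.000000; V(1,1) = max -> 0.000000
  V(0,0) = exp(-r*dt) * [p*0.230226 + (1-p)*0.000000] = 0.116074; exercise = 0.000000; V(0,0) = max -> 0.116074

Answer: Price = V(0,0) = 0.1161


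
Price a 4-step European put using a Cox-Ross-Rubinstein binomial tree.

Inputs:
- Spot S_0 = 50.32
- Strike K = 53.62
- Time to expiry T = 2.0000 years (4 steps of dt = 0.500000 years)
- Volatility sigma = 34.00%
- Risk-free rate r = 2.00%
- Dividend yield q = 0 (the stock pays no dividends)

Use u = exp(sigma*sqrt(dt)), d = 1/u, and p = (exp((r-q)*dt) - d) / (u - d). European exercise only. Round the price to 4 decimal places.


dt = T/N = 0.500000
u = exp(sigma*sqrt(dt)) = 1.271778; d = 1/u = 0.786300
p = (exp((r-q)*dt) - d) / (u - d) = 0.460885
Discount per step: exp(-r*dt) = 0.990050
Stock lattice S(k, i) with i counting down-moves:
  k=0: S(0,0) = 50.3200
  k=1: S(1,0) = 63.9959; S(1,1) = 39.5666
  k=2: S(2,0) = 81.3886; S(2,1) = 50.3200; S(2,2) = 31.1113
  k=3: S(3,0) = 103.5083; S(3,1) = 63.9959; S(3,2) = 39.5666; S(3,3) = 24.4628
  k=4: S(4,0) = 131.6396; S(4,1) = 81.3886; S(4,2) = 50.3200; S(4,3) = 31.1113; S(4,4) = 19.2351
Terminal payoffs V(N, i) = max(K - S_T, 0):
  V(4,0) = 0.000000; V(4,1) = 0.000000; V(4,2) = 3.300000; V(4,3) = 22.508734; V(4,4) = 34.384887
Backward induction: V(k, i) = exp(-r*dt) * [p * V(k+1, i) + (1-p) * V(k+1, i+1)].
  V(3,0) = exp(-r*dt) * [p*0.000000 + (1-p)*0.000000] = 0.000000
  V(3,1) = exp(-r*dt) * [p*0.000000 + (1-p)*3.300000] = 1.761376
  V(3,2) = exp(-r*dt) * [p*3.300000 + (1-p)*22.508734] = 13.519833
  V(3,3) = exp(-r*dt) * [p*22.508734 + (1-p)*34.384887] = 28.623670
  V(2,0) = exp(-r*dt) * [p*0.000000 + (1-p)*1.761376] = 0.940135
  V(2,1) = exp(-r*dt) * [p*1.761376 + (1-p)*13.519833] = 8.019931
  V(2,2) = exp(-r*dt) * [p*13.519833 + (1-p)*28.623670] = 21.446987
  V(1,0) = exp(-r*dt) * [p*0.940135 + (1-p)*8.019931] = 4.709624
  V(1,1) = exp(-r*dt) * [p*8.019931 + (1-p)*21.446987] = 15.106827
  V(0,0) = exp(-r*dt) * [p*4.709624 + (1-p)*15.106827] = 10.212274

Answer: Price = V(0,0) = 10.2123


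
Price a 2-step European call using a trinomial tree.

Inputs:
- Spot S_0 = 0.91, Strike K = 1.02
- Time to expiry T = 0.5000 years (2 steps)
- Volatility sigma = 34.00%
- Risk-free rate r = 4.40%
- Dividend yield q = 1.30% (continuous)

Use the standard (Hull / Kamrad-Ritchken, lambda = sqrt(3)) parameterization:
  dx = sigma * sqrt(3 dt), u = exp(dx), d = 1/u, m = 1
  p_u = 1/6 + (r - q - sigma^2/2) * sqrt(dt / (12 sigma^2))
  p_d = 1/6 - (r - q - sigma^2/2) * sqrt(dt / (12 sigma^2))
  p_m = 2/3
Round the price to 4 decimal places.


dt = T/N = 0.250000; dx = sigma*sqrt(3*dt) = 0.294449
u = exp(dx) = 1.342386; d = 1/u = 0.744942
p_u = 0.155289, p_m = 0.666667, p_d = 0.178044
Discount per step: exp(-r*dt) = 0.989060
Stock lattice S(k, j) with j the centered position index:
  k=0: S(0,+0) = 0.9100
  k=1: S(1,-1) = 0.6779; S(1,+0) = 0.9100; S(1,+1) = 1.2216
  k=2: S(2,-2) = 0.5050; S(2,-1) = 0.6779; S(2,+0) = 0.9100; S(2,+1) = 1.2216; S(2,+2) = 1.6398
Terminal payoffs V(N, j) = max(S_T - K, 0):
  V(2,-2) = 0.000000; V(2,-1) = 0.000000; V(2,+0) = 0.000000; V(2,+1) = 0.201571; V(2,+2) = 0.619820
Backward induction: V(k, j) = exp(-r*dt) * [p_u * V(k+1, j+1) + p_m * V(k+1, j) + p_d * V(k+1, j-1)]
  V(1,-1) = exp(-r*dt) * [p_u*0.000000 + p_m*0.000000 + p_d*0.000000] = 0.000000
  V(1,+0) = exp(-r*dt) * [p_u*0.201571 + p_m*0.000000 + p_d*0.000000] = 0.030959
  V(1,+1) = exp(-r*dt) * [p_u*0.619820 + p_m*0.201571 + p_d*0.000000] = 0.228109
  V(0,+0) = exp(-r*dt) * [p_u*0.228109 + p_m*0.030959 + p_d*0.000000] = 0.055449

Answer: Price = V(0,0) = 0.0554


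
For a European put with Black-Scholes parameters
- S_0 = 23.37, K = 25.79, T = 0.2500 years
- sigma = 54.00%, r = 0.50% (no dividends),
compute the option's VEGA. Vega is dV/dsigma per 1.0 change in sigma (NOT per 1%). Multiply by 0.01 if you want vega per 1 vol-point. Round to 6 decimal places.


d1 = -0.2253098939; d2 = -0.4953098939
phi(d1) = 0.3889436489; exp(-qT) = 1.0000000000; exp(-rT) = 0.9987507809
Vega = S * exp(-qT) * phi(d1) * sqrt(T) = 23.3700 * 1.0000000000 * 0.3889436489 * 0.5000000000 = 4.544807

Answer: Vega = 4.544807


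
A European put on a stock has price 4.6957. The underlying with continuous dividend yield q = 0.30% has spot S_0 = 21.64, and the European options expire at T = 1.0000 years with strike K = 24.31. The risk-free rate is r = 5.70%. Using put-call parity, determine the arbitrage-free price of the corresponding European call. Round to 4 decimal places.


Put-call parity: C - P = S_0 * exp(-qT) - K * exp(-rT).
S_0 * exp(-qT) = 21.6400 * 0.99700450 = 21.57517728
K * exp(-rT) = 24.3100 * 0.94459407 = 22.96308183
C = P + S*exp(-qT) - K*exp(-rT)
C = 4.6957 + 21.57517728 - 22.96308183 = 3.3078

Answer: Call price = 3.3078


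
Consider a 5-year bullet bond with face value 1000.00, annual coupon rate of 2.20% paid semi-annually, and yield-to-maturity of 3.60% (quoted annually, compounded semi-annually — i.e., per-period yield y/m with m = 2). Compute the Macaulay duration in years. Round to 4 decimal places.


Coupon per period c = face * coupon_rate / m = 11.000000
Periods per year m = 2; per-period yield y/m = 0.018000
Number of cashflows N = 10
Cashflows (t years, CF_t, discount factor 1/(1+y/m)^(m*t), PV):
  t = 0.5000: CF_t = 11.000000, DF = 0.982318, PV = 10.805501
  t = 1.0000: CF_t = 11.000000, DF = 0.964949, PV = 10.614441
  t = 1.5000: CF_t = 11.000000, DF = 0.947887, PV = 10.426759
  t = 2.0000: CF_t = 11.000000, DF = 0.931127, PV = 10.242396
  t = 2.5000: CF_t = 11.000000, DF = 0.914663, PV = 10.061293
  t = 3.0000: CF_t = 11.000000, DF = 0.898490, PV = 9.883392
  t = 3.5000: CF_t = 11.000000, DF = 0.882603, PV = 9.708636
  t = 4.0000: CF_t = 11.000000, DF = 0.866997, PV = 9.536971
  t = 4.5000: CF_t = 11.000000, DF = 0.851667, PV = 9.368341
  t = 5.0000: CF_t = 1011.000000, DF = 0.836608, PV = 845.811091
Price P = sum_t PV_t = 936.458822
Macaulay numerator sum_t t * PV_t:
  t * PV_t at t = 0.5000: 5.402750
  t * PV_t at t = 1.0000: 10.614441
  t * PV_t at t = 1.5000: 15.640139
  t * PV_t at t = 2.0000: 20.484792
  t * PV_t at t = 2.5000: 25.153232
  t * PV_t at t = 3.0000: 29.650176
  t * PV_t at t = 3.5000: 33.980228
  t * PV_t at t = 4.0000: 38.147884
  t * PV_t at t = 4.5000: 42.157534
  t * PV_t at t = 5.0000: 4229.055454
Macaulay duration D = (sum_t t * PV_t) / P = 4450.286631 / 936.458822 = 4.752250

Answer: Macaulay duration = 4.7523 years


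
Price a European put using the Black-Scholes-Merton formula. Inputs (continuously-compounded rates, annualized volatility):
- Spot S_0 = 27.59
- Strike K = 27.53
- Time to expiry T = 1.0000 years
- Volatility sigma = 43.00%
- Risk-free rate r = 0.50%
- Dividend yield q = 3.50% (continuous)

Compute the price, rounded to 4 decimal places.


d1 = (ln(S/K) + (r - q + 0.5*sigma^2) * T) / (sigma * sqrt(T)) = 0.15029551
d2 = d1 - sigma * sqrt(T) = -0.27970449
exp(-rT) = 0.99501248; exp(-qT) = 0.96560542
P = K * exp(-rT) * N(-d2) - S_0 * exp(-qT) * N(-d1)
N(-d1) = 0.44026574; N(-d2) = 0.61014788
P = 27.5300 * 0.99501248 * 0.61014788 - 27.5900 * 0.96560542 * 0.44026574 = 4.9845

Answer: Price = 4.9845


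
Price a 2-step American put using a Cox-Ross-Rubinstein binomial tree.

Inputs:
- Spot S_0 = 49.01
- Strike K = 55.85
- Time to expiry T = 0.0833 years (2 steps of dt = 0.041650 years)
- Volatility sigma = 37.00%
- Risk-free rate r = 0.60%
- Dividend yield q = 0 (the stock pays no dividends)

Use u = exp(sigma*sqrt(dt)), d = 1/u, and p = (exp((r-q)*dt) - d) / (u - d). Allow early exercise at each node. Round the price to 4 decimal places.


Answer: Price = V(0,0) = 7.0871

Derivation:
dt = T/N = 0.041650
u = exp(sigma*sqrt(dt)) = 1.078435; d = 1/u = 0.927270
p = (exp((r-q)*dt) - d) / (u - d) = 0.482785
Discount per step: exp(-r*dt) = 0.999750
Stock lattice S(k, i) with i counting down-moves:
  k=0: S(0,0) = 49.0100
  k=1: S(1,0) = 52.8541; S(1,1) = 45.4455
  k=2: S(2,0) = 56.9997; S(2,1) = 49.0100; S(2,2) = 42.1402
Terminal payoffs V(N, i) = max(K - S_T, 0):
  V(2,0) = 0.000000; V(2,1) = 6.840000; V(2,2) = 13.709777
Backward induction: V(k, i) = exp(-r*dt) * [p * V(k+1, i) + (1-p) * V(k+1, i+1)]; then take max(V_cont, immediate exercise) for American.
  V(1,0) = exp(-r*dt) * [p*0.000000 + (1-p)*6.840000] = 3.536869; exercise = 2.995905; V(1,0) = max -> 3.536869
  V(1,1) = exp(-r*dt) * [p*6.840000 + (1-p)*13.709777] = 10.390557; exercise = 10.404512; V(1,1) = max -> 10.404512
  V(0,0) = exp(-r*dt) * [p*3.536869 + (1-p)*10.404512] = 7.087149; exercise = 6.840000; V(0,0) = max -> 7.087149


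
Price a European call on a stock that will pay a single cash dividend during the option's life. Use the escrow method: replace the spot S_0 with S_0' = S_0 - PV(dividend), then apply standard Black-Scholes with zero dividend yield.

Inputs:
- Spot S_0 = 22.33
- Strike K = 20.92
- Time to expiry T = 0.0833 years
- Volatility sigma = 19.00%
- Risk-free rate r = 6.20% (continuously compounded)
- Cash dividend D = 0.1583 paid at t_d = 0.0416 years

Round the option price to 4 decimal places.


PV(D) = D * exp(-r * t_d) = 0.1583 * 0.99742412 = 0.15789224
S_0' = S_0 - PV(D) = 22.3300 - 0.15789224 = 22.17210776
d1 = (ln(S_0'/K) + (r + sigma^2/2)*T) / (sigma*sqrt(T)) = 1.18163389
d2 = d1 - sigma*sqrt(T) = 1.12679658
exp(-rT) = 0.99484871
N(d1) = 0.88132450; N(d2) = 0.87008575
C = S_0' * N(d1) - K * exp(-rT) * N(d2) = 22.17210776 * 0.88132450 - 20.9200 * 0.99484871 * 0.87008575 = 1.4324

Answer: Price = 1.4324


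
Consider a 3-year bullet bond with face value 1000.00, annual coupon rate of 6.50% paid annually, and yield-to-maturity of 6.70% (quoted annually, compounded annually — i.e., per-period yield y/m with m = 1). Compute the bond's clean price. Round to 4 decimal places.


Coupon per period c = face * coupon_rate / m = 65.000000
Periods per year m = 1; per-period yield y/m = 0.067000
Number of cashflows N = 3
Cashflows (t years, CF_t, discount factor 1/(1+y/m)^(m*t), PV):
  t = 1.0000: CF_t = 65.000000, DF = 0.937207, PV = 60.918463
  t = 2.0000: CF_t = 65.000000, DF = 0.878357, PV = 57.093217
  t = 3.0000: CF_t = 1065.000000, DF = 0.823203, PV = 876.710786
Price P = sum_t PV_t = 994.722466

Answer: Price = 994.7225


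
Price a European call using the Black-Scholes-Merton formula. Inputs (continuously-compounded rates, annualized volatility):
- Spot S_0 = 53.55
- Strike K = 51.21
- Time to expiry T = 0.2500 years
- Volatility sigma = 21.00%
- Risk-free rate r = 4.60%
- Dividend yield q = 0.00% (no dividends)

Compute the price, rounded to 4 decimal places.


d1 = (ln(S/K) + (r - q + 0.5*sigma^2) * T) / (sigma * sqrt(T)) = 0.58755687
d2 = d1 - sigma * sqrt(T) = 0.48255687
exp(-rT) = 0.98856587; exp(-qT) = 1.00000000
C = S_0 * exp(-qT) * N(d1) - K * exp(-rT) * N(d2)
N(d1) = 0.72158512; N(d2) = 0.68529480
C = 53.5500 * 1.00000000 * 0.72158512 - 51.2100 * 0.98856587 * 0.68529480 = 3.9482

Answer: Price = 3.9482


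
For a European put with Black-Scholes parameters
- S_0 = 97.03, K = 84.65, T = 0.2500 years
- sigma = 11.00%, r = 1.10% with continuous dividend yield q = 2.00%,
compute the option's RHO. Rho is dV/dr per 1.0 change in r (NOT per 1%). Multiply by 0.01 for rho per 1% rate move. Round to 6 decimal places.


d1 = 2.4683200083; d2 = 2.4133200083
phi(d1) = 0.0189634779; exp(-qT) = 0.9950124792; exp(-rT) = 0.9972537778
N(-d2) = 0.0079039668
Rho = -K*T*exp(-rT)*N(-d2) = -84.6500 * 0.2500 * 0.9972537778 * 0.0079039668 = -0.166808

Answer: Rho = -0.166808


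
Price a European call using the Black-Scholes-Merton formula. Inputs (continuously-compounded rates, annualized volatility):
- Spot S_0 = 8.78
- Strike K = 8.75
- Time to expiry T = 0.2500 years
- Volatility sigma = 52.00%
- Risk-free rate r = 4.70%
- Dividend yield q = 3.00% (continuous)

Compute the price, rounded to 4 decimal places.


Answer: Price = 0.9316

Derivation:
d1 = (ln(S/K) + (r - q + 0.5*sigma^2) * T) / (sigma * sqrt(T)) = 0.15951041
d2 = d1 - sigma * sqrt(T) = -0.10048959
exp(-rT) = 0.98831876; exp(-qT) = 0.99252805
C = S_0 * exp(-qT) * N(d1) - K * exp(-rT) * N(d2)
N(d1) = 0.56336662; N(d2) = 0.45997782
C = 8.7800 * 0.99252805 * 0.56336662 - 8.7500 * 0.98831876 * 0.45997782 = 0.9316


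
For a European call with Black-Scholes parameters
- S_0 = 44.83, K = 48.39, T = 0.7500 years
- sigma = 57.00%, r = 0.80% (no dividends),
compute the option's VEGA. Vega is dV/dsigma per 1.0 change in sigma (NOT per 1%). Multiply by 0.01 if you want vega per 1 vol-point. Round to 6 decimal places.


Answer: Vega = 15.404694

Derivation:
d1 = 0.1041699464; d2 = -0.3894645337
phi(d1) = 0.3967836052; exp(-qT) = 1.0000000000; exp(-rT) = 0.9940179641
Vega = S * exp(-qT) * phi(d1) * sqrt(T) = 44.8300 * 1.0000000000 * 0.3967836052 * 0.8660254038 = 15.404694


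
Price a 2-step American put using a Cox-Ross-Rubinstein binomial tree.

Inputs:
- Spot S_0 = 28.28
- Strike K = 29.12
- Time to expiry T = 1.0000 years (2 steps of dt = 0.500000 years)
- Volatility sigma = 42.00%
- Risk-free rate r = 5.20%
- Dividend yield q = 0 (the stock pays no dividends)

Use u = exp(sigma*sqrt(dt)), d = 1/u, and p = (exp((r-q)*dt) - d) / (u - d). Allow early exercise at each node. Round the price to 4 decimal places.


dt = T/N = 0.500000
u = exp(sigma*sqrt(dt)) = 1.345795; d = 1/u = 0.743055
p = (exp((r-q)*dt) - d) / (u - d) = 0.469997
Discount per step: exp(-r*dt) = 0.974335
Stock lattice S(k, i) with i counting down-moves:
  k=0: S(0,0) = 28.2800
  k=1: S(1,0) = 38.0591; S(1,1) = 21.0136
  k=2: S(2,0) = 51.2197; S(2,1) = 28.2800; S(2,2) = 15.6143
Terminal payoffs V(N, i) = max(K - S_T, 0):
  V(2,0) = 0.000000; V(2,1) = 0.840000; V(2,2) = 13.505731
Backward induction: V(k, i) = exp(-r*dt) * [p * V(k+1, i) + (1-p) * V(k+1, i+1)]; then take max(V_cont, immediate exercise) for American.
  V(1,0) = exp(-r*dt) * [p*0.000000 + (1-p)*0.840000] = 0.433777; exercise = 0.000000; V(1,0) = max -> 0.433777
  V(1,1) = exp(-r*dt) * [p*0.840000 + (1-p)*13.505731] = 7.359035; exercise = 8.106397; V(1,1) = max -> 8.106397
  V(0,0) = exp(-r*dt) * [p*0.433777 + (1-p)*8.106397] = 4.384791; exercise = 0.840000; V(0,0) = max -> 4.384791

Answer: Price = V(0,0) = 4.3848
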